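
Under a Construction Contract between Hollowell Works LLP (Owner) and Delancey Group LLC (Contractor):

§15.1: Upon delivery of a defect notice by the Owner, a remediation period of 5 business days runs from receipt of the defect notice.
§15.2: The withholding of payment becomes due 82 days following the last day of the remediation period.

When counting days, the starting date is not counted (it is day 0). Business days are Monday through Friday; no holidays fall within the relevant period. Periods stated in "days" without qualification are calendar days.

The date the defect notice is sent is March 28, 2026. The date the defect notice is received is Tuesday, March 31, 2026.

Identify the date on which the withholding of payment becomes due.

From Tuesday, March 31, 2026, 5 business days (Apr 1, Apr 2, Apr 3, Apr 6, Apr 7, skipping weekends) brings us to Tuesday, April 7, 2026, which is the last day of the remediation period.
The date on which the withholding of payment becomes due: 82 calendar days after April 7, 2026 is June 28, 2026.

June 28, 2026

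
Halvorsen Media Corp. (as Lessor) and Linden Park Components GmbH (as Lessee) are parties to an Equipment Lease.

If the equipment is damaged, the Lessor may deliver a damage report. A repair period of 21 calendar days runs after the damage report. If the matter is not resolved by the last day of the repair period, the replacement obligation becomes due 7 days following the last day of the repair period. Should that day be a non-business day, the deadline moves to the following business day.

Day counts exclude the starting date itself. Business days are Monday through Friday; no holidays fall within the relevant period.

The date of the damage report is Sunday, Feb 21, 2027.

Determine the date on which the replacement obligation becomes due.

The last day of the repair period: Feb 21, 2027 + 21 days = Mar 14, 2027.
The date on which the replacement obligation becomes due: 7 calendar days after Mar 14, 2027 is Mar 21, 2027. That falls on a Sunday, so it rolls to the next business day, Monday, Mar 22, 2027.

Mar 22, 2027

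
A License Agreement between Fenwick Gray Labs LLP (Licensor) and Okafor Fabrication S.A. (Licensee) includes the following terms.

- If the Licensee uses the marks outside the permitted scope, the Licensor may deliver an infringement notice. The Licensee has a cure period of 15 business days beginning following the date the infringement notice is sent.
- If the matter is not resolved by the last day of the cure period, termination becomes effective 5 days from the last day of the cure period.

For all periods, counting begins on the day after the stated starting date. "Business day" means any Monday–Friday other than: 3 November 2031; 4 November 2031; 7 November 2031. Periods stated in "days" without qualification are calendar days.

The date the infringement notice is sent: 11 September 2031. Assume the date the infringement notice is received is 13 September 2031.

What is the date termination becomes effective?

7 October 2031

The last day of the cure period: counting 15 business days from Thursday, 11 September 2031 (Sep 12, Sep 15, Sep 16, Sep 17, …, Sep 30, Oct 1, Oct 2, skipping weekends) reaches Thursday, 2 October 2031.
The date termination becomes effective: 5 calendar days after 2 October 2031 is 7 October 2031.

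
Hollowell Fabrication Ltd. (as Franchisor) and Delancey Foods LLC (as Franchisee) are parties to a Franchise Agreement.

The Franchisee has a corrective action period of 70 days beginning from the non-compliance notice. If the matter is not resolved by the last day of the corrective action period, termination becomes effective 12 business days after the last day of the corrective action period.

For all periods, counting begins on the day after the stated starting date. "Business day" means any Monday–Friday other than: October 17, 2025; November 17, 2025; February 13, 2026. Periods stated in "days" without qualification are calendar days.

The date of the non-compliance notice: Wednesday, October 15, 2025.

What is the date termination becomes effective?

The last day of the corrective action period: October 15, 2025 + 70 days = December 24, 2025.
From Wednesday, December 24, 2025, 12 business days (Dec 25, Dec 26, Dec 29, Dec 30, …, Jan 7, Jan 8, Jan 9, skipping weekends) brings us to Friday, January 9, 2026, which is the date termination becomes effective.

January 9, 2026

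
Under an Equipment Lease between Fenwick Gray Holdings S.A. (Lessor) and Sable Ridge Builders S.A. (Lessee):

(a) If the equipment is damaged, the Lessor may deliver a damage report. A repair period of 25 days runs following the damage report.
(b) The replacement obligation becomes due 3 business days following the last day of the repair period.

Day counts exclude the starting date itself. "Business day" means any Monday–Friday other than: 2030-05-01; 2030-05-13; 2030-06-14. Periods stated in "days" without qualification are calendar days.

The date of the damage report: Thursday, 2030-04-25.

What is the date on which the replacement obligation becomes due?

2030-05-23

The last day of the repair period: 25 calendar days after 2030-04-25 is 2030-05-20.
The date on which the replacement obligation becomes due: counting 3 business days from Monday, 2030-05-20 (May 21, May 22, May 23, skipping weekends) reaches Thursday, 2030-05-23.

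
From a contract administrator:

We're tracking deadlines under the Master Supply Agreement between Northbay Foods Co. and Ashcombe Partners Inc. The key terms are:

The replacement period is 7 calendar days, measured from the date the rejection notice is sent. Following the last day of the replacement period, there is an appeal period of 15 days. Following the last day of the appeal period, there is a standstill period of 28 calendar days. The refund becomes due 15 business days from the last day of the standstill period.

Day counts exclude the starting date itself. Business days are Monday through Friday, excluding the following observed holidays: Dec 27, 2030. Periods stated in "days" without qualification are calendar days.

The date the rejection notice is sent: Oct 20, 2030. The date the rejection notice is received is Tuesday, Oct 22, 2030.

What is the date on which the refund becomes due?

The last day of the replacement period: 7 calendar days after Oct 20, 2030 is Oct 27, 2030.
The last day of the appeal period: 15 calendar days after Oct 27, 2030 is Nov 11, 2030.
The last day of the standstill period: 28 calendar days after Nov 11, 2030 is Dec 9, 2030.
The date on which the refund becomes due: 15 business days after Monday, Dec 9, 2030, skipping weekends and the listed holiday on Dec 27 — Dec 10, Dec 11, Dec 12, Dec 13, …, Dec 26, Dec 30, Dec 31 — lands on Tuesday, Dec 31, 2030.

Dec 31, 2030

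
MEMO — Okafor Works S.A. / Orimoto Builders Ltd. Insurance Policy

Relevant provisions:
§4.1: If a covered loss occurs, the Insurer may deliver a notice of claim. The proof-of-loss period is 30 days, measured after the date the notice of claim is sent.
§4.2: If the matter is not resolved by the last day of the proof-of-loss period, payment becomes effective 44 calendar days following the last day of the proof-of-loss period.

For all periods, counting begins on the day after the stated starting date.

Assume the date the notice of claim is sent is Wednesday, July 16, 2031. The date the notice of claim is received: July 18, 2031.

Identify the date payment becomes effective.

September 28, 2031

The last day of the proof-of-loss period: July 16, 2031 + 30 days = August 15, 2031.
The date payment becomes effective: 44 calendar days after August 15, 2031 is September 28, 2031.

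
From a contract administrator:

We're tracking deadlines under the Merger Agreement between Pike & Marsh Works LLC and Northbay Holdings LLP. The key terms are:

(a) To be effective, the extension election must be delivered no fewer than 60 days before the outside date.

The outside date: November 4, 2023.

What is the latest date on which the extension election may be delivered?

November 4, 2023 minus 60 days is September 5, 2023.

September 5, 2023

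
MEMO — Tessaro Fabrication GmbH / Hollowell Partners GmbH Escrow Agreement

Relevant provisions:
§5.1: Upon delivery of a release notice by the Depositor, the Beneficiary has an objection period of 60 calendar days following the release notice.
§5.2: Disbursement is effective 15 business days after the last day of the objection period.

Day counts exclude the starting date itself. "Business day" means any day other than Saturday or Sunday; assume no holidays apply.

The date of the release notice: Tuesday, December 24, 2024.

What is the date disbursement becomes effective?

March 14, 2025

The last day of the objection period: 60 calendar days after December 24, 2024 is February 22, 2025.
The date disbursement becomes effective: counting 15 business days from Saturday, February 22, 2025 (Feb 24, Feb 25, Feb 26, Feb 27, …, Mar 12, Mar 13, Mar 14, skipping weekends) reaches Friday, March 14, 2025.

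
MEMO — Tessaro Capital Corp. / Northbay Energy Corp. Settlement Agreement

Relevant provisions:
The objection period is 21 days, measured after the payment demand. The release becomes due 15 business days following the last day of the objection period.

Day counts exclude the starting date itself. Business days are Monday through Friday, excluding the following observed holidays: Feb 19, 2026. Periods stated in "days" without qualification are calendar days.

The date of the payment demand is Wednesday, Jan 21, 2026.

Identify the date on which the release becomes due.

Mar 5, 2026

Adding 21 calendar days to Jan 21, 2026 gives Feb 11, 2026, which is the last day of the objection period.
The date on which the release becomes due: counting 15 business days from Wednesday, Feb 11, 2026 (Feb 12, Feb 13, Feb 16, Feb 17, …, Mar 3, Mar 4, Mar 5, skipping weekends and the listed holiday on Feb 19) reaches Thursday, Mar 5, 2026.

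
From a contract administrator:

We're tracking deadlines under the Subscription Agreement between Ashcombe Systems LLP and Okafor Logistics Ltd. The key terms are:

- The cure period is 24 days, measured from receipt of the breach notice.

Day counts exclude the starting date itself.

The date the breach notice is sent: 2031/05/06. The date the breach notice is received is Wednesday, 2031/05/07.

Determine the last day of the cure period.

2031/05/31

Adding 24 calendar days to 2031/05/07 gives 2031/05/31, which is the last day of the cure period.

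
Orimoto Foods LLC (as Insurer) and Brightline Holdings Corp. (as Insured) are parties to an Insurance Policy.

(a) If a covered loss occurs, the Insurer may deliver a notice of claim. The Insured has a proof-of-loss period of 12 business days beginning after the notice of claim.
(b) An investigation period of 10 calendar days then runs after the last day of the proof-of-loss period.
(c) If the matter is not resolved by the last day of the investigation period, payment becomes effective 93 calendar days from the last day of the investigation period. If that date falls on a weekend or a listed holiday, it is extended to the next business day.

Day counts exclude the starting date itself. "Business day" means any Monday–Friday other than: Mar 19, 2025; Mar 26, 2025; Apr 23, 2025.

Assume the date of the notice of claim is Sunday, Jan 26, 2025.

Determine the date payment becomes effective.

May 26, 2025

From Sunday, Jan 26, 2025, 12 business days (Jan 27, Jan 28, Jan 29, Jan 30, …, Feb 7, Feb 10, Feb 11, skipping weekends) brings us to Tuesday, Feb 11, 2025, which is the last day of the proof-of-loss period.
Adding 10 calendar days to Feb 11, 2025 gives Feb 21, 2025, which is the last day of the investigation period.
The date payment becomes effective: Feb 21, 2025 + 93 days = May 25, 2025. That falls on a Sunday, so it rolls to the next business day, Monday, May 26, 2025.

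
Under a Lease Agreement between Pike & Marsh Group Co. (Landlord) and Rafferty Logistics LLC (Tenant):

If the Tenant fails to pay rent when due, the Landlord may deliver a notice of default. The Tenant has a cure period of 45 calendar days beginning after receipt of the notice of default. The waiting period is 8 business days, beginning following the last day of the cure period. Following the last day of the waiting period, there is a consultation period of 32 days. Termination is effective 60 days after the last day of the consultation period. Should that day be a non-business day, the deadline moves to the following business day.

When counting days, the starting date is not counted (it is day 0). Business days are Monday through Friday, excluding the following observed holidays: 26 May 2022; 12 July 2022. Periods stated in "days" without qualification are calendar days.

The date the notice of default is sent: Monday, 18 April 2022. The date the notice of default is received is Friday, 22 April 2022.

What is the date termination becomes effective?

The last day of the cure period: 22 April 2022 + 45 days = 6 June 2022.
The last day of the waiting period: 8 business days after Monday, 6 June 2022, skipping weekends — Jun 7, Jun 8, Jun 9, Jun 10, Jun 13, Jun 14, Jun 15, Jun 16 — lands on Thursday, 16 June 2022.
The last day of the consultation period: 32 calendar days after 16 June 2022 is 18 July 2022.
The date termination becomes effective: 60 calendar days after 18 July 2022 is 16 September 2022. 16 September 2022 is a Friday and is not a listed holiday, so no roll-forward applies.

16 September 2022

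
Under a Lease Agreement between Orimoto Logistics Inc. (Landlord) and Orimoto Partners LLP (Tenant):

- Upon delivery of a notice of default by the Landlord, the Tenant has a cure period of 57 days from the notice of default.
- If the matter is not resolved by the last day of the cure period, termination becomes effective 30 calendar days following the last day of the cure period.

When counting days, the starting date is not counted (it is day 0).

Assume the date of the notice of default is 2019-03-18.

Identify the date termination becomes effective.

2019-06-13

Adding 57 calendar days to 2019-03-18 gives 2019-05-14, which is the last day of the cure period.
The date termination becomes effective: 30 calendar days after 2019-05-14 is 2019-06-13.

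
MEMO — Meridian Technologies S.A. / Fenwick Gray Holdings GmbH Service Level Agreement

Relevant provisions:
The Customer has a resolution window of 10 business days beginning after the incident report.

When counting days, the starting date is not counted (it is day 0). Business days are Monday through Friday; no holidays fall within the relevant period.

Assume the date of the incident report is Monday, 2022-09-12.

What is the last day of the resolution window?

The last day of the resolution window: 10 business days after Monday, 2022-09-12, skipping weekends — Sep 13, Sep 14, Sep 15, Sep 16, Sep 19, Sep 20, Sep 21, Sep 22, Sep 23, Sep 26 — lands on Monday, 2022-09-26.

2022-09-26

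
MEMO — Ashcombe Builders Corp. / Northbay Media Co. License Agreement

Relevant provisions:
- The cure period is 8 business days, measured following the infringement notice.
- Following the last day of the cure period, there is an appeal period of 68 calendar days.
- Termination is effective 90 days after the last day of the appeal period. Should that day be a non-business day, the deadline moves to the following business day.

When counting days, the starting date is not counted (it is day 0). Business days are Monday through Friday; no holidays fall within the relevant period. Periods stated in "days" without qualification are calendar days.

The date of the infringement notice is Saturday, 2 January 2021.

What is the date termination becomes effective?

21 June 2021

The last day of the cure period: counting 8 business days from Saturday, 2 January 2021 (Jan 4, Jan 5, Jan 6, Jan 7, Jan 8, Jan 11, Jan 12, Jan 13, skipping weekends) reaches Wednesday, 13 January 2021.
The last day of the appeal period: 68 calendar days after 13 January 2021 is 22 March 2021.
The date termination becomes effective: 22 March 2021 + 90 days = 20 June 2021. That falls on a Sunday, so it rolls to the next business day, Monday, 21 June 2021.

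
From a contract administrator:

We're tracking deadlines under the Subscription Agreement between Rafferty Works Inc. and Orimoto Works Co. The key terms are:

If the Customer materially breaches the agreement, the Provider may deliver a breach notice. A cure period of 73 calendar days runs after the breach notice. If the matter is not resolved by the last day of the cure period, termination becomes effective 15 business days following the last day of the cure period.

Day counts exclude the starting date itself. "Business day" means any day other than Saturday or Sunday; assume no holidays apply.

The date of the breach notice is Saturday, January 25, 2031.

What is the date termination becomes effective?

The last day of the cure period: January 25, 2031 + 73 days = April 8, 2031.
From Tuesday, April 8, 2031, 15 business days (Apr 9, Apr 10, Apr 11, Apr 14, …, Apr 25, Apr 28, Apr 29, skipping weekends) brings us to Tuesday, April 29, 2031, which is the date termination becomes effective.

April 29, 2031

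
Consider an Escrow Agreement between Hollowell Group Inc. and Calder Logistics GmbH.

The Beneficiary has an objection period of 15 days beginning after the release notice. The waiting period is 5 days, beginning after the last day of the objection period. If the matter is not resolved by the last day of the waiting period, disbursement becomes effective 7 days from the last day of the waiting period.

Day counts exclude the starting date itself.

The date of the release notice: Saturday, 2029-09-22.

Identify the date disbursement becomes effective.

Adding 15 calendar days to 2029-09-22 gives 2029-10-07, which is the last day of the objection period.
The last day of the waiting period: 5 calendar days after 2029-10-07 is 2029-10-12.
Adding 7 calendar days to 2029-10-12 gives 2029-10-19, which is the date disbursement becomes effective.

2029-10-19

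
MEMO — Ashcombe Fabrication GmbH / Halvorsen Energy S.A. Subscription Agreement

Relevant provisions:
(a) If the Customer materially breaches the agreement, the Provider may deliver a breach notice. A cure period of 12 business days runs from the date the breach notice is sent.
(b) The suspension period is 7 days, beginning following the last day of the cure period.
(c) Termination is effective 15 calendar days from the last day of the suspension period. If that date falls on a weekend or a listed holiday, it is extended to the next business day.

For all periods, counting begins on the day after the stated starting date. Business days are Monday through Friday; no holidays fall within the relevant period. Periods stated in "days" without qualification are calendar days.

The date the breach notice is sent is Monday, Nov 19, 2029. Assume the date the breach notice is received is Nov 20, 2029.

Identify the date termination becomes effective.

Dec 27, 2029

From Monday, Nov 19, 2029, 12 business days (Nov 20, Nov 21, Nov 22, Nov 23, …, Dec 3, Dec 4, Dec 5, skipping weekends) brings us to Wednesday, Dec 5, 2029, which is the last day of the cure period.
The last day of the suspension period: Dec 5, 2029 + 7 days = Dec 12, 2029.
Adding 15 calendar days to Dec 12, 2029 gives Dec 27, 2029, which is the date termination becomes effective. Dec 27, 2029 is a Thursday, so no roll-forward applies.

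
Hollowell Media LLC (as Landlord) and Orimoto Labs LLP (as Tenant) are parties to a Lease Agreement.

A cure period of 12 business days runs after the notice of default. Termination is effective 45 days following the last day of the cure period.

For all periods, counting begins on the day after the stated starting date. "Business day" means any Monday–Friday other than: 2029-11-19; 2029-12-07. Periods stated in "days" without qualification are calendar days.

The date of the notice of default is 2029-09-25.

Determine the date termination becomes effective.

2029-11-25

The last day of the cure period: 12 business days after Tuesday, 2029-09-25, skipping weekends — Sep 26, Sep 27, Sep 28, Oct 1, …, Oct 9, Oct 10, Oct 11 — lands on Thursday, 2029-10-11.
The date termination becomes effective: 2029-10-11 + 45 days = 2029-11-25.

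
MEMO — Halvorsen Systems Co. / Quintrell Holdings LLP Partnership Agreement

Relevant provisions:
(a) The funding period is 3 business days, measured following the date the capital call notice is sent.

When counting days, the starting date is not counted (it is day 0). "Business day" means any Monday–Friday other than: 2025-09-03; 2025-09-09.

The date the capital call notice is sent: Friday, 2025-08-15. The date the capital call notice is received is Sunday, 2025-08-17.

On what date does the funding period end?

2025-08-20

The last day of the funding period: counting 3 business days from Friday, 2025-08-15 (Aug 18, Aug 19, Aug 20, skipping weekends) reaches Wednesday, 2025-08-20.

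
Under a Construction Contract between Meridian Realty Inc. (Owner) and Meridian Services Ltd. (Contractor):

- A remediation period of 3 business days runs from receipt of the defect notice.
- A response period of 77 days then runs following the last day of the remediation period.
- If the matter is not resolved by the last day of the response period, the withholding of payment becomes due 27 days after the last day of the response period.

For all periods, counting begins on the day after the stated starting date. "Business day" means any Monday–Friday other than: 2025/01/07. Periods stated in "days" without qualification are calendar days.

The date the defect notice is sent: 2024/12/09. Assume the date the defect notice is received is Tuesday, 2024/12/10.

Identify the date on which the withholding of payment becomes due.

2025/03/27

The last day of the remediation period: counting 3 business days from Tuesday, 2024/12/10 (Dec 11, Dec 12, Dec 13, skipping weekends) reaches Friday, 2024/12/13.
The last day of the response period: 77 calendar days after 2024/12/13 is 2025/02/28.
The date on which the withholding of payment becomes due: 2025/02/28 + 27 days = 2025/03/27.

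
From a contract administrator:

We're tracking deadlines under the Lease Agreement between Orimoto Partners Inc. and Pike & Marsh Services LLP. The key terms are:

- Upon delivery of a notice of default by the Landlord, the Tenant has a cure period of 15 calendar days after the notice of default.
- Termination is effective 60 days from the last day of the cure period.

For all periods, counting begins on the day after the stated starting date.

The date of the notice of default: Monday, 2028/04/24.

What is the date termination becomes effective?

The last day of the cure period: 15 calendar days after 2028/04/24 is 2028/05/09.
The date termination becomes effective: 60 calendar days after 2028/05/09 is 2028/07/08.

2028/07/08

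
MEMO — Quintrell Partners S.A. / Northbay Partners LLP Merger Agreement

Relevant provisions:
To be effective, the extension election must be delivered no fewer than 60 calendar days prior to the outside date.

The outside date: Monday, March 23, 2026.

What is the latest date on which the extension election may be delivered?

January 22, 2026

March 23, 2026 minus 60 days is January 22, 2026.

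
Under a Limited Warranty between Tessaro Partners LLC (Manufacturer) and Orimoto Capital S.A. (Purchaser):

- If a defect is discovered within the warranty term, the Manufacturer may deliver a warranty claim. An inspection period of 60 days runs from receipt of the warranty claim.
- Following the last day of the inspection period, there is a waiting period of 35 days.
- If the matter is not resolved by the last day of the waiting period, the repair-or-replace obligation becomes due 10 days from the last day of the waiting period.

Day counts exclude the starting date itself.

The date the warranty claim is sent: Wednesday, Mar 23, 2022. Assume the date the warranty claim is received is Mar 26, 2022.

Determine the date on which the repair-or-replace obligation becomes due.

The last day of the inspection period: 60 calendar days after Mar 26, 2022 is May 25, 2022.
Adding 35 calendar days to May 25, 2022 gives Jun 29, 2022, which is the last day of the waiting period.
Adding 10 calendar days to Jun 29, 2022 gives Jul 9, 2022, which is the date on which the repair-or-replace obligation becomes due.

Jul 9, 2022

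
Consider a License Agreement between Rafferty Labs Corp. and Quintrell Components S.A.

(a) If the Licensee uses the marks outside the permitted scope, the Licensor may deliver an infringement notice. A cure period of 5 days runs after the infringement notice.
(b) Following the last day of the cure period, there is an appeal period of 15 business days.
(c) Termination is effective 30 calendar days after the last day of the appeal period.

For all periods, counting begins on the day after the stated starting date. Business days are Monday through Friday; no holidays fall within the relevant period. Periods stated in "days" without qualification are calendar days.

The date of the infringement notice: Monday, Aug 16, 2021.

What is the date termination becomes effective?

The last day of the cure period: Aug 16, 2021 + 5 days = Aug 21, 2021.
The last day of the appeal period: 15 business days after Saturday, Aug 21, 2021, skipping weekends — Aug 23, Aug 24, Aug 25, Aug 26, …, Sep 8, Sep 9, Sep 10 — lands on Friday, Sep 10, 2021.
Adding 30 calendar days to Sep 10, 2021 gives Oct 10, 2021, which is the date termination becomes effective.

Oct 10, 2021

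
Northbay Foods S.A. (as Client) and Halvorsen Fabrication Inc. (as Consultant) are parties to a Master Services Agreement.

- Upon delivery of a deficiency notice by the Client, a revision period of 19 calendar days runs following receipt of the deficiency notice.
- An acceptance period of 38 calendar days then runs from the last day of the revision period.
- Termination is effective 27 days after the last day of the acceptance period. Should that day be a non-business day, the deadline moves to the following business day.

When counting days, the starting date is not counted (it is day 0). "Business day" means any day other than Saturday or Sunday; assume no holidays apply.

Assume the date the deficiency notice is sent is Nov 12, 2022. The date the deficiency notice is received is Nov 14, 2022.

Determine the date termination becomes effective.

Feb 6, 2023

The last day of the revision period: 19 calendar days after Nov 14, 2022 is Dec 3, 2022.
Adding 38 calendar days to Dec 3, 2022 gives Jan 10, 2023, which is the last day of the acceptance period.
The date termination becomes effective: 27 calendar days after Jan 10, 2023 is Feb 6, 2023. Feb 6, 2023 is a Monday, so no roll-forward applies.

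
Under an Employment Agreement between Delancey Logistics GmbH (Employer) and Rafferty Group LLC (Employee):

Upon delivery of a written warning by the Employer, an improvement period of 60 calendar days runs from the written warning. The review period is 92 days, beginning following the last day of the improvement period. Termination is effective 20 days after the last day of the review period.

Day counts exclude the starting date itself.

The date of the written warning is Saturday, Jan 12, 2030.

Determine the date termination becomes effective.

The last day of the improvement period: 60 calendar days after Jan 12, 2030 is Mar 13, 2030.
Adding 92 calendar days to Mar 13, 2030 gives Jun 13, 2030, which is the last day of the review period.
Adding 20 calendar days to Jun 13, 2030 gives Jul 3, 2030, which is the date termination becomes effective.

Jul 3, 2030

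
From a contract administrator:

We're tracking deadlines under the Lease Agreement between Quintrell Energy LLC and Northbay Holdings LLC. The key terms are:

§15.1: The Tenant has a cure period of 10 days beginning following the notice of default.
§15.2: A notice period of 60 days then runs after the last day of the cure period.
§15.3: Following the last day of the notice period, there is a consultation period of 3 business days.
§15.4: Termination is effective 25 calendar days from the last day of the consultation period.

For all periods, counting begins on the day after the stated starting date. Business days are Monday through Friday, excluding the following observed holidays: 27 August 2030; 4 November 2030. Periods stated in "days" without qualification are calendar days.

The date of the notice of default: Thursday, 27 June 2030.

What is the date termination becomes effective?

5 October 2030

Adding 10 calendar days to 27 June 2030 gives 7 July 2030, which is the last day of the cure period.
Adding 60 calendar days to 7 July 2030 gives 5 September 2030, which is the last day of the notice period.
From Thursday, 5 September 2030, 3 business days (Sep 6, Sep 9, Sep 10, skipping weekends) brings us to Tuesday, 10 September 2030, which is the last day of the consultation period.
Adding 25 calendar days to 10 September 2030 gives 5 October 2030, which is the date termination becomes effective.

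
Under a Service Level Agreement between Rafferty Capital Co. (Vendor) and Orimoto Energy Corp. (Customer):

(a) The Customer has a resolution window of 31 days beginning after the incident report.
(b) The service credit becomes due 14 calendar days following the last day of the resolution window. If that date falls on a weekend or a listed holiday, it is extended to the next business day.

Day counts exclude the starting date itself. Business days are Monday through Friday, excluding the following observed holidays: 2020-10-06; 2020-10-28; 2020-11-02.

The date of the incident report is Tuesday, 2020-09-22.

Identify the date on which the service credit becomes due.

2020-11-06

The last day of the resolution window: 2020-09-22 + 31 days = 2020-10-23.
Adding 14 calendar days to 2020-10-23 gives 2020-11-06, which is the date on which the service credit becomes due. 2020-11-06 is a Friday and is not a listed holiday, so no roll-forward applies.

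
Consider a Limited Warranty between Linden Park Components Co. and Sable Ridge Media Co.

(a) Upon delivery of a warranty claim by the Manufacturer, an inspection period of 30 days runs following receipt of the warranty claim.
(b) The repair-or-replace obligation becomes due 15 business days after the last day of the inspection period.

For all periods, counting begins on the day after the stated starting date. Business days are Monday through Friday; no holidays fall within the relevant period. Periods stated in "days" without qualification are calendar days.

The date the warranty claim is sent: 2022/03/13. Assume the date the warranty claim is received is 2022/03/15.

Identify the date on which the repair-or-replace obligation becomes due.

2022/05/05

The last day of the inspection period: 30 calendar days after 2022/03/15 is 2022/04/14.
From Thursday, 2022/04/14, 15 business days (Apr 15, Apr 18, Apr 19, Apr 20, …, May 3, May 4, May 5, skipping weekends) brings us to Thursday, 2022/05/05, which is the date on which the repair-or-replace obligation becomes due.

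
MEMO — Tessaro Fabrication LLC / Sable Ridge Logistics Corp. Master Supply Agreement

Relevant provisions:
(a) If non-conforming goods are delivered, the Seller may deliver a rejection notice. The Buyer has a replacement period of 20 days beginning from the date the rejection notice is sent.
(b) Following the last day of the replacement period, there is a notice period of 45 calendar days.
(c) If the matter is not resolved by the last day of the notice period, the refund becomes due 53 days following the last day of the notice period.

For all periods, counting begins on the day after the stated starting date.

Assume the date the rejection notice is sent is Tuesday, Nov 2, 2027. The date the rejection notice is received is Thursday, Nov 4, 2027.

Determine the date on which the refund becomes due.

Feb 28, 2028

The last day of the replacement period: 20 calendar days after Nov 2, 2027 is Nov 22, 2027.
The last day of the notice period: Nov 22, 2027 + 45 days = Jan 6, 2028.
The date on which the refund becomes due: 53 calendar days after Jan 6, 2028 is Feb 28, 2028.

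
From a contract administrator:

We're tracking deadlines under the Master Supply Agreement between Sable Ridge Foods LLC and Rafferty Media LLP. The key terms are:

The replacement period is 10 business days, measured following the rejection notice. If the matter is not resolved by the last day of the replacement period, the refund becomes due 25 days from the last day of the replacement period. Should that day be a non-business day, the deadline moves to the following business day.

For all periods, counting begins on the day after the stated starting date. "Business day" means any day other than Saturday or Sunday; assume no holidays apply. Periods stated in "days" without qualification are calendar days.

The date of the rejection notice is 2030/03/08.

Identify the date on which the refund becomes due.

From Friday, 2030/03/08, 10 business days (Mar 11, Mar 12, Mar 13, Mar 14, Mar 15, Mar 18, Mar 19, Mar 20, Mar 21, Mar 22, skipping weekends) brings us to Friday, 2030/03/22, which is the last day of the replacement period.
The date on which the refund becomes due: 2030/03/22 + 25 days = 2030/04/16. 2030/04/16 is a Tuesday, so no roll-forward applies.

2030/04/16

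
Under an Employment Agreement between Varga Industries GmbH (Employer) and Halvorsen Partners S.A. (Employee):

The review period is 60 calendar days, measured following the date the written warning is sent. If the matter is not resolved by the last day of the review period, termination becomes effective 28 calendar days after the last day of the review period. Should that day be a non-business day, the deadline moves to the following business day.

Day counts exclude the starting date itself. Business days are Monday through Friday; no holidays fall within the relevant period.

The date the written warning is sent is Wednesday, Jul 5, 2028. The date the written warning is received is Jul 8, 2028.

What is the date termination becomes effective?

The last day of the review period: Jul 5, 2028 + 60 days = Sep 3, 2028.
The date termination becomes effective: 28 calendar days after Sep 3, 2028 is Oct 1, 2028. That falls on a Sunday, so it rolls to the next business day, Monday, Oct 2, 2028.

Oct 2, 2028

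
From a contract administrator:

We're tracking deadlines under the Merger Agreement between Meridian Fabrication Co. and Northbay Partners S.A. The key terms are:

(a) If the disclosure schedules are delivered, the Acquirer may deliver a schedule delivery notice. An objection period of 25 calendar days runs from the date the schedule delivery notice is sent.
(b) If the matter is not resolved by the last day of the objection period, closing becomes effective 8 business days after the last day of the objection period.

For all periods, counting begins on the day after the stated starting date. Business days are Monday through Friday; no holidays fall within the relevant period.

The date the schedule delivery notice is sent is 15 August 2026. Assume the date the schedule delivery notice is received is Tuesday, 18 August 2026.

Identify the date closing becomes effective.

The last day of the objection period: 25 calendar days after 15 August 2026 is 9 September 2026.
The date closing becomes effective: counting 8 business days from Wednesday, 9 September 2026 (Sep 10, Sep 11, Sep 14, Sep 15, Sep 16, Sep 17, Sep 18, Sep 21, skipping weekends) reaches Monday, 21 September 2026.

21 September 2026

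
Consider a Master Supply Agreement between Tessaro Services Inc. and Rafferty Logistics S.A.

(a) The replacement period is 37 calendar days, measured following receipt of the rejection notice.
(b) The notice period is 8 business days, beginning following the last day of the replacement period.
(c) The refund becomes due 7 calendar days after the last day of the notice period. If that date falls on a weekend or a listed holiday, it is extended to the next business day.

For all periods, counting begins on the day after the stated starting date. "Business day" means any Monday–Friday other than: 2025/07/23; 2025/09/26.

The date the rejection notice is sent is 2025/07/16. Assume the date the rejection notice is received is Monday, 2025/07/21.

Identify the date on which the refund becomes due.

The last day of the replacement period: 2025/07/21 + 37 days = 2025/08/27.
The last day of the notice period: 8 business days after Wednesday, 2025/08/27, skipping weekends — Aug 28, Aug 29, Sep 1, Sep 2, Sep 3, Sep 4, Sep 5, Sep 8 — lands on Monday, 2025/09/08.
Adding 7 calendar days to 2025/09/08 gives 2025/09/15, which is the date on which the refund becomes due. 2025/09/15 is a Monday and is not a listed holiday, so no roll-forward applies.

2025/09/15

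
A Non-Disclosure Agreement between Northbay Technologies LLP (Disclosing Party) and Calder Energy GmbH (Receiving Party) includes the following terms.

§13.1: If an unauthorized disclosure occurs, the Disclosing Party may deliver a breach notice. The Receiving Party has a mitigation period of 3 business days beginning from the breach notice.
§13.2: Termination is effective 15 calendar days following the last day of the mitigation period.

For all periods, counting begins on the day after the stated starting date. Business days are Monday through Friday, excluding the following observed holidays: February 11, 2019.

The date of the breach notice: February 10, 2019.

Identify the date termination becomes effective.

March 1, 2019

The last day of the mitigation period: 3 business days after Sunday, February 10, 2019, skipping weekends and the listed holiday on Feb 11 — Feb 12, Feb 13, Feb 14 — lands on Thursday, February 14, 2019.
Adding 15 calendar days to February 14, 2019 gives March 1, 2019, which is the date termination becomes effective.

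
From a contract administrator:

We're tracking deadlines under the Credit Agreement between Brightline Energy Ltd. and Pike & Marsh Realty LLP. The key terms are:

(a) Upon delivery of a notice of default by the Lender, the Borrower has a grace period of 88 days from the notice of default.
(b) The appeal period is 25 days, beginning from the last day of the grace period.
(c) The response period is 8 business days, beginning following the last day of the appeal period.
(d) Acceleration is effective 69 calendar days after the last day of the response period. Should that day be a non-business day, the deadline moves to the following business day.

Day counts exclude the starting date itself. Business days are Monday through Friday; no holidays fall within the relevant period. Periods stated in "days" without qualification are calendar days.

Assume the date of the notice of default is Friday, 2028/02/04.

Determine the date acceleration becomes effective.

2028/08/15

The last day of the grace period: 88 calendar days after 2028/02/04 is 2028/05/02.
The last day of the appeal period: 2028/05/02 + 25 days = 2028/05/27.
The last day of the response period: 8 business days after Saturday, 2028/05/27, skipping weekends — May 29, May 30, May 31, Jun 1, Jun 2, Jun 5, Jun 6, Jun 7 — lands on Wednesday, 2028/06/07.
The date acceleration becomes effective: 69 calendar days after 2028/06/07 is 2028/08/15. 2028/08/15 is a Tuesday, so no roll-forward applies.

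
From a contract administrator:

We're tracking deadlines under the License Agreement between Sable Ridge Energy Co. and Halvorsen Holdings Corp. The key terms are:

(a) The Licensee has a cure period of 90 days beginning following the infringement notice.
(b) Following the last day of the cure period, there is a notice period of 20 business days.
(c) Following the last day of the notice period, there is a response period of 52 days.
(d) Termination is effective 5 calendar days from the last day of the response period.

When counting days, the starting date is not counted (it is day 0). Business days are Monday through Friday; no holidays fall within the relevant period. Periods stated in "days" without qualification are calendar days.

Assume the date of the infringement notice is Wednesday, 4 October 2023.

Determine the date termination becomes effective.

27 March 2024

The last day of the cure period: 4 October 2023 + 90 days = 2 January 2024.
The last day of the notice period: 20 business days after Tuesday, 2 January 2024, skipping weekends — Jan 3, Jan 4, Jan 5, Jan 8, …, Jan 26, Jan 29, Jan 30 — lands on Tuesday, 30 January 2024.
The last day of the response period: 30 January 2024 + 52 days = 22 March 2024.
Adding 5 calendar days to 22 March 2024 gives 27 March 2024, which is the date termination becomes effective.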